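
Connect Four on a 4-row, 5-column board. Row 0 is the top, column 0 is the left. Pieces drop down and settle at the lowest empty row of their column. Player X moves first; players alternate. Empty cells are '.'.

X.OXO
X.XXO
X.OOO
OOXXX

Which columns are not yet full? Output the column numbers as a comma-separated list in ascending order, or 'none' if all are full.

Answer: 1

Derivation:
col 0: top cell = 'X' → FULL
col 1: top cell = '.' → open
col 2: top cell = 'O' → FULL
col 3: top cell = 'X' → FULL
col 4: top cell = 'O' → FULL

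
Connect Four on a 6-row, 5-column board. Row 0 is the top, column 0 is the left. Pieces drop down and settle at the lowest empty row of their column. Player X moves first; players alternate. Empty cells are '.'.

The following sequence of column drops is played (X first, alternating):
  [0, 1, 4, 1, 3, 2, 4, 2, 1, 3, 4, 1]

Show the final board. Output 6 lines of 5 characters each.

Move 1: X drops in col 0, lands at row 5
Move 2: O drops in col 1, lands at row 5
Move 3: X drops in col 4, lands at row 5
Move 4: O drops in col 1, lands at row 4
Move 5: X drops in col 3, lands at row 5
Move 6: O drops in col 2, lands at row 5
Move 7: X drops in col 4, lands at row 4
Move 8: O drops in col 2, lands at row 4
Move 9: X drops in col 1, lands at row 3
Move 10: O drops in col 3, lands at row 4
Move 11: X drops in col 4, lands at row 3
Move 12: O drops in col 1, lands at row 2

Answer: .....
.....
.O...
.X..X
.OOOX
XOOXX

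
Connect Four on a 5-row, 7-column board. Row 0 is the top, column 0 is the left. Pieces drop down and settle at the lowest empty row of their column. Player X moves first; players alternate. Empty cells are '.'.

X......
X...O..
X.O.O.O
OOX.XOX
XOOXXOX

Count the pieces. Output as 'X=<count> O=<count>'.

X=10 O=10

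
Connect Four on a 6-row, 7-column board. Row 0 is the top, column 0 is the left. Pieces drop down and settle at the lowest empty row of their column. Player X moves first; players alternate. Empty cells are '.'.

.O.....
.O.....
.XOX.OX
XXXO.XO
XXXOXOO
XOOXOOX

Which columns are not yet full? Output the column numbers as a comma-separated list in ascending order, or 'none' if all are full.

col 0: top cell = '.' → open
col 1: top cell = 'O' → FULL
col 2: top cell = '.' → open
col 3: top cell = '.' → open
col 4: top cell = '.' → open
col 5: top cell = '.' → open
col 6: top cell = '.' → open

Answer: 0,2,3,4,5,6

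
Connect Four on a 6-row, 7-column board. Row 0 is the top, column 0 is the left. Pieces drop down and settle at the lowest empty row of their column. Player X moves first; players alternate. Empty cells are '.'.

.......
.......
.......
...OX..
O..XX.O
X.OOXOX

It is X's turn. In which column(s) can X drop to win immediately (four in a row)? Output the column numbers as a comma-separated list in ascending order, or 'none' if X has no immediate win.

col 0: drop X → no win
col 1: drop X → no win
col 2: drop X → no win
col 3: drop X → no win
col 4: drop X → WIN!
col 5: drop X → no win
col 6: drop X → no win

Answer: 4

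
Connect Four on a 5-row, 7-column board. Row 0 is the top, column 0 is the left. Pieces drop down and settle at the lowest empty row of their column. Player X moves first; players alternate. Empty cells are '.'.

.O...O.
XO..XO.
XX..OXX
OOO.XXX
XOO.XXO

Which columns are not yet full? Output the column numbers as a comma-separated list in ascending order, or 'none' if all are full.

Answer: 0,2,3,4,6

Derivation:
col 0: top cell = '.' → open
col 1: top cell = 'O' → FULL
col 2: top cell = '.' → open
col 3: top cell = '.' → open
col 4: top cell = '.' → open
col 5: top cell = 'O' → FULL
col 6: top cell = '.' → open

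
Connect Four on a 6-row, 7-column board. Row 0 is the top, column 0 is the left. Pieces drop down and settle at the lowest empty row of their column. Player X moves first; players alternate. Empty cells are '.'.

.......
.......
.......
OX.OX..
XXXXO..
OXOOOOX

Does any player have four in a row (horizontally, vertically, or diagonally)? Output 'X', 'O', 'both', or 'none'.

both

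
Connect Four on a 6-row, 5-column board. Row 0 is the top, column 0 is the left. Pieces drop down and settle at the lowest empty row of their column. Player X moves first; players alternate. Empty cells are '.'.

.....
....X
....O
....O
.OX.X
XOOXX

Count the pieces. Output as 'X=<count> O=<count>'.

X=6 O=5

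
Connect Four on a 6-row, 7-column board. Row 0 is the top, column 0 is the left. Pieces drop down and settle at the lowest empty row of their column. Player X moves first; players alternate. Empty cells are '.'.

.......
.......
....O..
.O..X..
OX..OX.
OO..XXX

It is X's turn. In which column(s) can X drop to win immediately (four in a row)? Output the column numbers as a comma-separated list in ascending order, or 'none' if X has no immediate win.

Answer: 3

Derivation:
col 0: drop X → no win
col 1: drop X → no win
col 2: drop X → no win
col 3: drop X → WIN!
col 4: drop X → no win
col 5: drop X → no win
col 6: drop X → no win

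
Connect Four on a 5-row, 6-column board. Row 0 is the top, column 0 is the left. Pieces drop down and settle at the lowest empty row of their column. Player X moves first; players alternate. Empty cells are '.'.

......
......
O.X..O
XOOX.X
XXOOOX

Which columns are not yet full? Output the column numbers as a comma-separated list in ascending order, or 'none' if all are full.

Answer: 0,1,2,3,4,5

Derivation:
col 0: top cell = '.' → open
col 1: top cell = '.' → open
col 2: top cell = '.' → open
col 3: top cell = '.' → open
col 4: top cell = '.' → open
col 5: top cell = '.' → open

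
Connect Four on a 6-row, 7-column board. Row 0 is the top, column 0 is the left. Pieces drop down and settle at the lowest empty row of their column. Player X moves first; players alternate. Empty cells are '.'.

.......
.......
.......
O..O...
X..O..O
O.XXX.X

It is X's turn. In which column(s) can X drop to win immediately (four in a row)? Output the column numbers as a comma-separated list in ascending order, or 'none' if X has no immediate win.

col 0: drop X → no win
col 1: drop X → WIN!
col 2: drop X → no win
col 3: drop X → no win
col 4: drop X → no win
col 5: drop X → WIN!
col 6: drop X → no win

Answer: 1,5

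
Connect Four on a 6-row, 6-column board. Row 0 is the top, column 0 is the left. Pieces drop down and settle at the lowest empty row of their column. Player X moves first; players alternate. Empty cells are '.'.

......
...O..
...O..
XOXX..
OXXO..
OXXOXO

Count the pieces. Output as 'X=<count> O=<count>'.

X=8 O=8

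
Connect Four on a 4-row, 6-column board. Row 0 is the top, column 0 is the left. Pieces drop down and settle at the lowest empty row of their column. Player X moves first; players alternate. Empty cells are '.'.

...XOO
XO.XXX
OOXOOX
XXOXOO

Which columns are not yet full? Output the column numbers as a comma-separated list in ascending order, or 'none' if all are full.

Answer: 0,1,2

Derivation:
col 0: top cell = '.' → open
col 1: top cell = '.' → open
col 2: top cell = '.' → open
col 3: top cell = 'X' → FULL
col 4: top cell = 'O' → FULL
col 5: top cell = 'O' → FULL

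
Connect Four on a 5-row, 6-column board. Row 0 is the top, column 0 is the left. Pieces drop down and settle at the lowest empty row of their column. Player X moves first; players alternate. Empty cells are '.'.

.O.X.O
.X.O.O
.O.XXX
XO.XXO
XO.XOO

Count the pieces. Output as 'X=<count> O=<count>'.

X=10 O=10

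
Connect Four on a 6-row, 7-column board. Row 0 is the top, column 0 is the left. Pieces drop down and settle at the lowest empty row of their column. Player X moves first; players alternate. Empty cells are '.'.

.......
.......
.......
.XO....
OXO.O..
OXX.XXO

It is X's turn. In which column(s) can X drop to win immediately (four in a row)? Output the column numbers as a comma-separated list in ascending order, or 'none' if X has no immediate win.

col 0: drop X → no win
col 1: drop X → WIN!
col 2: drop X → no win
col 3: drop X → WIN!
col 4: drop X → no win
col 5: drop X → no win
col 6: drop X → no win

Answer: 1,3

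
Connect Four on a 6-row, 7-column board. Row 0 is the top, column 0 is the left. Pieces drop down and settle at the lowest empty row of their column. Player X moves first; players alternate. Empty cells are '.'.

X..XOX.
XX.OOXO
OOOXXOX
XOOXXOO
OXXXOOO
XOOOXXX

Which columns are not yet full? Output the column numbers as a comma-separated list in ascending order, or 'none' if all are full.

Answer: 1,2,6

Derivation:
col 0: top cell = 'X' → FULL
col 1: top cell = '.' → open
col 2: top cell = '.' → open
col 3: top cell = 'X' → FULL
col 4: top cell = 'O' → FULL
col 5: top cell = 'X' → FULL
col 6: top cell = '.' → open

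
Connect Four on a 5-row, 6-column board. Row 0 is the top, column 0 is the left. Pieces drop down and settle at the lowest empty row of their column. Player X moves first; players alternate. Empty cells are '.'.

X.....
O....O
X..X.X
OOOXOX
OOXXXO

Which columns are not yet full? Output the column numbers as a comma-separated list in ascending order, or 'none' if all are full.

col 0: top cell = 'X' → FULL
col 1: top cell = '.' → open
col 2: top cell = '.' → open
col 3: top cell = '.' → open
col 4: top cell = '.' → open
col 5: top cell = '.' → open

Answer: 1,2,3,4,5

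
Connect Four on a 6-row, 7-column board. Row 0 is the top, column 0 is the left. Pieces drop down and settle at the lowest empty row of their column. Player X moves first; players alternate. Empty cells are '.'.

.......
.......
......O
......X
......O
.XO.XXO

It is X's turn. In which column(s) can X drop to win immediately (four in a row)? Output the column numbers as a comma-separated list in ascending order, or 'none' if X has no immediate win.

Answer: none

Derivation:
col 0: drop X → no win
col 1: drop X → no win
col 2: drop X → no win
col 3: drop X → no win
col 4: drop X → no win
col 5: drop X → no win
col 6: drop X → no win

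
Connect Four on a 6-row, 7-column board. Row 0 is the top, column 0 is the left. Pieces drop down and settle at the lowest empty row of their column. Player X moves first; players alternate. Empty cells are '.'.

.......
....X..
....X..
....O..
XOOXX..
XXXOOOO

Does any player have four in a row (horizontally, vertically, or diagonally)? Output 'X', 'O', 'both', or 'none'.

O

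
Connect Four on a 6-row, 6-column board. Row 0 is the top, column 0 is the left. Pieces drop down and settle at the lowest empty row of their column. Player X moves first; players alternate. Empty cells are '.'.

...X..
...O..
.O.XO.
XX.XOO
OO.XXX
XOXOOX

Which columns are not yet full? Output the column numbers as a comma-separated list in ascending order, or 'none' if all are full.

col 0: top cell = '.' → open
col 1: top cell = '.' → open
col 2: top cell = '.' → open
col 3: top cell = 'X' → FULL
col 4: top cell = '.' → open
col 5: top cell = '.' → open

Answer: 0,1,2,4,5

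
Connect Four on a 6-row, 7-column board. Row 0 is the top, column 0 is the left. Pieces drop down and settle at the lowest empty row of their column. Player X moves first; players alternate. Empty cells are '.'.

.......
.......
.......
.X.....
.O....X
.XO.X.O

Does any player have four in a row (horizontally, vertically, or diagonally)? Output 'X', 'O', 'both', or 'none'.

none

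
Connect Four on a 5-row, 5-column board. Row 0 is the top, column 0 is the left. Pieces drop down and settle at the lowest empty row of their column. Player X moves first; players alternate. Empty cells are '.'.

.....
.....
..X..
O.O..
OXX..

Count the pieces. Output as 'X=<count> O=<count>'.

X=3 O=3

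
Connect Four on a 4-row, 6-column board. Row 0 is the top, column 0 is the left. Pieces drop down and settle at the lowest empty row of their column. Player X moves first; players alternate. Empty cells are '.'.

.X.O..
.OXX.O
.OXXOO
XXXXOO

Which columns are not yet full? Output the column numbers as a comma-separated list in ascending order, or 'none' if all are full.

col 0: top cell = '.' → open
col 1: top cell = 'X' → FULL
col 2: top cell = '.' → open
col 3: top cell = 'O' → FULL
col 4: top cell = '.' → open
col 5: top cell = '.' → open

Answer: 0,2,4,5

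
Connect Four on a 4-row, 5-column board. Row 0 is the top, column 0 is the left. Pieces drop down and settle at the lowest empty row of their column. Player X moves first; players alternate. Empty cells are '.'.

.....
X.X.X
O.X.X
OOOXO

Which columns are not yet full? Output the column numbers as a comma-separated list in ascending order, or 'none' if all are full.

col 0: top cell = '.' → open
col 1: top cell = '.' → open
col 2: top cell = '.' → open
col 3: top cell = '.' → open
col 4: top cell = '.' → open

Answer: 0,1,2,3,4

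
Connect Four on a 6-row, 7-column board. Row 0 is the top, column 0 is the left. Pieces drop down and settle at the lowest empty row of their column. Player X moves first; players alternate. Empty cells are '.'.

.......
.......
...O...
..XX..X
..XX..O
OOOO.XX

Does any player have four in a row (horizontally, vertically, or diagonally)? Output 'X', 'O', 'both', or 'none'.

O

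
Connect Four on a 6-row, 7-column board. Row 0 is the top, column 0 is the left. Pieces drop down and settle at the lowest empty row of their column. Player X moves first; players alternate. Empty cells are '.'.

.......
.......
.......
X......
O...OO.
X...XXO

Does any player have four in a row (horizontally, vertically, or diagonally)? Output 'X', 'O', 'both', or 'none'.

none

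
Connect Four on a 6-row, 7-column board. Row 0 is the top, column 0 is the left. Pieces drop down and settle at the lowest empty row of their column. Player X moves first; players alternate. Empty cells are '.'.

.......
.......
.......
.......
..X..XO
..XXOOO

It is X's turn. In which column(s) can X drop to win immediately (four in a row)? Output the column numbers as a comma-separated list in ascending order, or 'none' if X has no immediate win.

Answer: none

Derivation:
col 0: drop X → no win
col 1: drop X → no win
col 2: drop X → no win
col 3: drop X → no win
col 4: drop X → no win
col 5: drop X → no win
col 6: drop X → no win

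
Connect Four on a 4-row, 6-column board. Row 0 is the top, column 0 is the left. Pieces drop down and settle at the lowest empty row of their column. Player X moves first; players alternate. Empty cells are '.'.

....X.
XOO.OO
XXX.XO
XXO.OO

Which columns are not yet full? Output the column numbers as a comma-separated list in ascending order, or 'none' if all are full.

Answer: 0,1,2,3,5

Derivation:
col 0: top cell = '.' → open
col 1: top cell = '.' → open
col 2: top cell = '.' → open
col 3: top cell = '.' → open
col 4: top cell = 'X' → FULL
col 5: top cell = '.' → open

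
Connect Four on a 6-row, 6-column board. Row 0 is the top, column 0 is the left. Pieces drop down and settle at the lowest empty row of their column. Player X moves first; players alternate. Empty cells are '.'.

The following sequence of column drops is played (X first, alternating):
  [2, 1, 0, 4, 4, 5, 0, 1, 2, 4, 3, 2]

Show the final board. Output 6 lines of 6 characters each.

Answer: ......
......
......
..O.O.
XOX.X.
XOXXOO

Derivation:
Move 1: X drops in col 2, lands at row 5
Move 2: O drops in col 1, lands at row 5
Move 3: X drops in col 0, lands at row 5
Move 4: O drops in col 4, lands at row 5
Move 5: X drops in col 4, lands at row 4
Move 6: O drops in col 5, lands at row 5
Move 7: X drops in col 0, lands at row 4
Move 8: O drops in col 1, lands at row 4
Move 9: X drops in col 2, lands at row 4
Move 10: O drops in col 4, lands at row 3
Move 11: X drops in col 3, lands at row 5
Move 12: O drops in col 2, lands at row 3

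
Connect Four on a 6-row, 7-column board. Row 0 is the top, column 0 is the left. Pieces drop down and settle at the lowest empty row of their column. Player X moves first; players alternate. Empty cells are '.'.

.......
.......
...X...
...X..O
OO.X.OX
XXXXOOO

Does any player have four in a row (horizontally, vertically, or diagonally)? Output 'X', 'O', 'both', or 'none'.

X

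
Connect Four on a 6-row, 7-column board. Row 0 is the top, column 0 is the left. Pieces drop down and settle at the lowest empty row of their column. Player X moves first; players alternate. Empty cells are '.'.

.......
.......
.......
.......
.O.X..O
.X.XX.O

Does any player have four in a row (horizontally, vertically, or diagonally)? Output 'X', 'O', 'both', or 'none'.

none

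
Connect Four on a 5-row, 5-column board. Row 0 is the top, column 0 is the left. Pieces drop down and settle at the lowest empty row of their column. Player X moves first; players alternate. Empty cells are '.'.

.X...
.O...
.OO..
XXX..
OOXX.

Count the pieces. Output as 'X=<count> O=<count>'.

X=6 O=5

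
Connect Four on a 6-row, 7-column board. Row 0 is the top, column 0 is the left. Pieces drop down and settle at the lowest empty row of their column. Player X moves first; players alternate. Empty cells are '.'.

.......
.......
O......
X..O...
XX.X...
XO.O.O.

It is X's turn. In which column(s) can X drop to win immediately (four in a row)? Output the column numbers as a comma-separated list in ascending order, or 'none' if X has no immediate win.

Answer: none

Derivation:
col 0: drop X → no win
col 1: drop X → no win
col 2: drop X → no win
col 3: drop X → no win
col 4: drop X → no win
col 5: drop X → no win
col 6: drop X → no win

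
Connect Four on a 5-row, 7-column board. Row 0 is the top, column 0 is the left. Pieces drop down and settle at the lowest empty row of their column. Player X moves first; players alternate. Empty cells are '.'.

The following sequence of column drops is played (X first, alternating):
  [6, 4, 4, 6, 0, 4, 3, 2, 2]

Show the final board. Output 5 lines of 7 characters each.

Move 1: X drops in col 6, lands at row 4
Move 2: O drops in col 4, lands at row 4
Move 3: X drops in col 4, lands at row 3
Move 4: O drops in col 6, lands at row 3
Move 5: X drops in col 0, lands at row 4
Move 6: O drops in col 4, lands at row 2
Move 7: X drops in col 3, lands at row 4
Move 8: O drops in col 2, lands at row 4
Move 9: X drops in col 2, lands at row 3

Answer: .......
.......
....O..
..X.X.O
X.OXO.X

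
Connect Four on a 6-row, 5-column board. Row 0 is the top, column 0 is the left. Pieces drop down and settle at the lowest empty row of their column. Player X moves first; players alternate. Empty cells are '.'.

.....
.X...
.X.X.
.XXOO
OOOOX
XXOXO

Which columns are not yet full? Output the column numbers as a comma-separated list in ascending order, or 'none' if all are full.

col 0: top cell = '.' → open
col 1: top cell = '.' → open
col 2: top cell = '.' → open
col 3: top cell = '.' → open
col 4: top cell = '.' → open

Answer: 0,1,2,3,4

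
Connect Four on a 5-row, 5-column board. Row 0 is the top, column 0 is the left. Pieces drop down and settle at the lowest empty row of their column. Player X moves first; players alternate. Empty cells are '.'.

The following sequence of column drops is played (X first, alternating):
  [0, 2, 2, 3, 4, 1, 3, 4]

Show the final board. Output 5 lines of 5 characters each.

Answer: .....
.....
.....
..XXO
XOOOX

Derivation:
Move 1: X drops in col 0, lands at row 4
Move 2: O drops in col 2, lands at row 4
Move 3: X drops in col 2, lands at row 3
Move 4: O drops in col 3, lands at row 4
Move 5: X drops in col 4, lands at row 4
Move 6: O drops in col 1, lands at row 4
Move 7: X drops in col 3, lands at row 3
Move 8: O drops in col 4, lands at row 3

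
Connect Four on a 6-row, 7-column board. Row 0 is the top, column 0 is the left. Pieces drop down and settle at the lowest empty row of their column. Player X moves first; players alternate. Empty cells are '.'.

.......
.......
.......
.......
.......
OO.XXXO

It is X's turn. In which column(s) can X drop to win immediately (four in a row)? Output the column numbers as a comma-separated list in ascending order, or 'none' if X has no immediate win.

col 0: drop X → no win
col 1: drop X → no win
col 2: drop X → WIN!
col 3: drop X → no win
col 4: drop X → no win
col 5: drop X → no win
col 6: drop X → no win

Answer: 2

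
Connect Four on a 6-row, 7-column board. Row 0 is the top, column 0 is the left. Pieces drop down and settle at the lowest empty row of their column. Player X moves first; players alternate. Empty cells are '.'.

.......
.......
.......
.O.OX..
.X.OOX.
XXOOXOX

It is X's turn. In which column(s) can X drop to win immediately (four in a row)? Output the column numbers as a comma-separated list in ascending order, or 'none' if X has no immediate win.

col 0: drop X → no win
col 1: drop X → no win
col 2: drop X → no win
col 3: drop X → WIN!
col 4: drop X → no win
col 5: drop X → no win
col 6: drop X → no win

Answer: 3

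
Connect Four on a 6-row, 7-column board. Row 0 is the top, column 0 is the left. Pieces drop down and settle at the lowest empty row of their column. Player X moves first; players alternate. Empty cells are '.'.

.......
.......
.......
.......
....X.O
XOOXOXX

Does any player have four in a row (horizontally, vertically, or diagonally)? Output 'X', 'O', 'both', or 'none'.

none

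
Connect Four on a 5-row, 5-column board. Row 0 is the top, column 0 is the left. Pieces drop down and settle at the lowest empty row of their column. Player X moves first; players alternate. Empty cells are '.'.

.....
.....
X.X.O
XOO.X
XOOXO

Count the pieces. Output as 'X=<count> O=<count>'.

X=6 O=6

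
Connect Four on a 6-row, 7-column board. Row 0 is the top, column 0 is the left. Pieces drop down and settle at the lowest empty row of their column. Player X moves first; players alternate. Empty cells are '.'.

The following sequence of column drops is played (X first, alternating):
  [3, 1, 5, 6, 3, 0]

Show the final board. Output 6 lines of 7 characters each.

Answer: .......
.......
.......
.......
...X...
OO.X.XO

Derivation:
Move 1: X drops in col 3, lands at row 5
Move 2: O drops in col 1, lands at row 5
Move 3: X drops in col 5, lands at row 5
Move 4: O drops in col 6, lands at row 5
Move 5: X drops in col 3, lands at row 4
Move 6: O drops in col 0, lands at row 5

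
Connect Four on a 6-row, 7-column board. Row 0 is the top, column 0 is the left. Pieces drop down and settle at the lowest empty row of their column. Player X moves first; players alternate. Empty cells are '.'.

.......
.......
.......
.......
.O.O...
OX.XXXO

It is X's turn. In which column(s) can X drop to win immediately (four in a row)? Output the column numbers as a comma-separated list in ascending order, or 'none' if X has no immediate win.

Answer: 2

Derivation:
col 0: drop X → no win
col 1: drop X → no win
col 2: drop X → WIN!
col 3: drop X → no win
col 4: drop X → no win
col 5: drop X → no win
col 6: drop X → no win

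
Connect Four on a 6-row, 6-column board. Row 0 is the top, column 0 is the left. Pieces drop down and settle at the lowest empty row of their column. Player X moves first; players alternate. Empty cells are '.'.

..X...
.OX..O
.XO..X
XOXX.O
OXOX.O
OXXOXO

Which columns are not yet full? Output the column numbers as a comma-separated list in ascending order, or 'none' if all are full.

Answer: 0,1,3,4,5

Derivation:
col 0: top cell = '.' → open
col 1: top cell = '.' → open
col 2: top cell = 'X' → FULL
col 3: top cell = '.' → open
col 4: top cell = '.' → open
col 5: top cell = '.' → open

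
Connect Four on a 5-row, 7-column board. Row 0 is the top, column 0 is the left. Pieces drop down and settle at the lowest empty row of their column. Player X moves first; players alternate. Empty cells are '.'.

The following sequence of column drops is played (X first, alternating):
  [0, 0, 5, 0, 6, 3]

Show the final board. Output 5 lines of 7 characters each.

Move 1: X drops in col 0, lands at row 4
Move 2: O drops in col 0, lands at row 3
Move 3: X drops in col 5, lands at row 4
Move 4: O drops in col 0, lands at row 2
Move 5: X drops in col 6, lands at row 4
Move 6: O drops in col 3, lands at row 4

Answer: .......
.......
O......
O......
X..O.XX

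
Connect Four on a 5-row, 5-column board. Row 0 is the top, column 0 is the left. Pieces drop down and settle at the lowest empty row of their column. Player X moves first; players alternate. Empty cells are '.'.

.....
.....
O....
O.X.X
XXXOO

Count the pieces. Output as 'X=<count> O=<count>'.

X=5 O=4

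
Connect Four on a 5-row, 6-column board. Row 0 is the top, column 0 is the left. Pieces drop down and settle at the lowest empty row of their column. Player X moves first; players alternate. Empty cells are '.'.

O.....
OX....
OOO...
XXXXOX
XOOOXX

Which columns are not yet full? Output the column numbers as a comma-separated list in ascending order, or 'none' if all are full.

col 0: top cell = 'O' → FULL
col 1: top cell = '.' → open
col 2: top cell = '.' → open
col 3: top cell = '.' → open
col 4: top cell = '.' → open
col 5: top cell = '.' → open

Answer: 1,2,3,4,5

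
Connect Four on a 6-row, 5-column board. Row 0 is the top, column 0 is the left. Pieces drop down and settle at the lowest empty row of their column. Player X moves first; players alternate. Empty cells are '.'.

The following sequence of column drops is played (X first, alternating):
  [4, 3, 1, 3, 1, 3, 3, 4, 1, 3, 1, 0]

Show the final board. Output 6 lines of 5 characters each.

Move 1: X drops in col 4, lands at row 5
Move 2: O drops in col 3, lands at row 5
Move 3: X drops in col 1, lands at row 5
Move 4: O drops in col 3, lands at row 4
Move 5: X drops in col 1, lands at row 4
Move 6: O drops in col 3, lands at row 3
Move 7: X drops in col 3, lands at row 2
Move 8: O drops in col 4, lands at row 4
Move 9: X drops in col 1, lands at row 3
Move 10: O drops in col 3, lands at row 1
Move 11: X drops in col 1, lands at row 2
Move 12: O drops in col 0, lands at row 5

Answer: .....
...O.
.X.X.
.X.O.
.X.OO
OX.OX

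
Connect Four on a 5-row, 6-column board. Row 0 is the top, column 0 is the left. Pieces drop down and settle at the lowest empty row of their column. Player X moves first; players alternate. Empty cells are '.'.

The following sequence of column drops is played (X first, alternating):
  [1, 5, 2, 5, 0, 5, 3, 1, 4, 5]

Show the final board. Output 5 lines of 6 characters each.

Answer: ......
.....O
.....O
.O...O
XXXXXO

Derivation:
Move 1: X drops in col 1, lands at row 4
Move 2: O drops in col 5, lands at row 4
Move 3: X drops in col 2, lands at row 4
Move 4: O drops in col 5, lands at row 3
Move 5: X drops in col 0, lands at row 4
Move 6: O drops in col 5, lands at row 2
Move 7: X drops in col 3, lands at row 4
Move 8: O drops in col 1, lands at row 3
Move 9: X drops in col 4, lands at row 4
Move 10: O drops in col 5, lands at row 1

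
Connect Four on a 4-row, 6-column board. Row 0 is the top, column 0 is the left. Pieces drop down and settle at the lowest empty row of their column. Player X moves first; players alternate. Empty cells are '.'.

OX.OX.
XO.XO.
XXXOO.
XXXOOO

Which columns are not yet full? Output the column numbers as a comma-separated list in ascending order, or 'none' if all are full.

col 0: top cell = 'O' → FULL
col 1: top cell = 'X' → FULL
col 2: top cell = '.' → open
col 3: top cell = 'O' → FULL
col 4: top cell = 'X' → FULL
col 5: top cell = '.' → open

Answer: 2,5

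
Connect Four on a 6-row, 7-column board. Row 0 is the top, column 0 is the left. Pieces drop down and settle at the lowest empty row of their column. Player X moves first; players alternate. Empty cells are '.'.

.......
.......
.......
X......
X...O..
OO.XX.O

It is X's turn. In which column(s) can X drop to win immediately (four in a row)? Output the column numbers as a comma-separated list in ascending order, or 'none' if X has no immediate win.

Answer: none

Derivation:
col 0: drop X → no win
col 1: drop X → no win
col 2: drop X → no win
col 3: drop X → no win
col 4: drop X → no win
col 5: drop X → no win
col 6: drop X → no win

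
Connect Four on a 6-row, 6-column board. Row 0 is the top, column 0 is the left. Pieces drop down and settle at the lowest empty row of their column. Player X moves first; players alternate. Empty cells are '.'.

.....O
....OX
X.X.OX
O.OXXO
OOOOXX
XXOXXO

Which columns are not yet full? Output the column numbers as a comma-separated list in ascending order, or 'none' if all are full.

col 0: top cell = '.' → open
col 1: top cell = '.' → open
col 2: top cell = '.' → open
col 3: top cell = '.' → open
col 4: top cell = '.' → open
col 5: top cell = 'O' → FULL

Answer: 0,1,2,3,4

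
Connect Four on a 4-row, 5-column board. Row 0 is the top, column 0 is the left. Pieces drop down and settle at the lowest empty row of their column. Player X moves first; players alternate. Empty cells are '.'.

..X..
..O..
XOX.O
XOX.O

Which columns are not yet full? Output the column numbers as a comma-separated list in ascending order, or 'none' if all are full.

Answer: 0,1,3,4

Derivation:
col 0: top cell = '.' → open
col 1: top cell = '.' → open
col 2: top cell = 'X' → FULL
col 3: top cell = '.' → open
col 4: top cell = '.' → open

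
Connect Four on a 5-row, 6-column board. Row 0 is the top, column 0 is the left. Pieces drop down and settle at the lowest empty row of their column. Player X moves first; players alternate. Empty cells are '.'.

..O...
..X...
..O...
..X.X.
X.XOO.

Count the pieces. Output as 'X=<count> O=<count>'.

X=5 O=4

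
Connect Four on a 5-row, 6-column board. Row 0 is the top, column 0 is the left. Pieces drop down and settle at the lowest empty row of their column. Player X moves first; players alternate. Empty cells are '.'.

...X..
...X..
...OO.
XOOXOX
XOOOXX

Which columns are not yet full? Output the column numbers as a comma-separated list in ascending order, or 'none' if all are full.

col 0: top cell = '.' → open
col 1: top cell = '.' → open
col 2: top cell = '.' → open
col 3: top cell = 'X' → FULL
col 4: top cell = '.' → open
col 5: top cell = '.' → open

Answer: 0,1,2,4,5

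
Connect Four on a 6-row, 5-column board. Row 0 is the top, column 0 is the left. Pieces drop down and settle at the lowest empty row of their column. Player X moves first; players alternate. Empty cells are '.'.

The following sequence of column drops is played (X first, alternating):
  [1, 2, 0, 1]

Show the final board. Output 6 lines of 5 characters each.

Move 1: X drops in col 1, lands at row 5
Move 2: O drops in col 2, lands at row 5
Move 3: X drops in col 0, lands at row 5
Move 4: O drops in col 1, lands at row 4

Answer: .....
.....
.....
.....
.O...
XXO..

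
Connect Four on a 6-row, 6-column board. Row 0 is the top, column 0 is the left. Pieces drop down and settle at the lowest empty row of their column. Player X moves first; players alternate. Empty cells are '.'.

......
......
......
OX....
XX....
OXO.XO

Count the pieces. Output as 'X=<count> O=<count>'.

X=5 O=4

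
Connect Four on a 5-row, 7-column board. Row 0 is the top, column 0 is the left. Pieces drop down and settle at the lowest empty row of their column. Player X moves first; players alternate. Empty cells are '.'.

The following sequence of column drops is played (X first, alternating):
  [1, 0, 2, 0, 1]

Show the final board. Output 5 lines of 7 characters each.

Move 1: X drops in col 1, lands at row 4
Move 2: O drops in col 0, lands at row 4
Move 3: X drops in col 2, lands at row 4
Move 4: O drops in col 0, lands at row 3
Move 5: X drops in col 1, lands at row 3

Answer: .......
.......
.......
OX.....
OXX....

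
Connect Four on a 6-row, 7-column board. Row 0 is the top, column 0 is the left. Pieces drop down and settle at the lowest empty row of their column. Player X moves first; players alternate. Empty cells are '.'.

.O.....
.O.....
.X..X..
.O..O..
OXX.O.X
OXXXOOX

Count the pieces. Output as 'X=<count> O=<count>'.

X=9 O=9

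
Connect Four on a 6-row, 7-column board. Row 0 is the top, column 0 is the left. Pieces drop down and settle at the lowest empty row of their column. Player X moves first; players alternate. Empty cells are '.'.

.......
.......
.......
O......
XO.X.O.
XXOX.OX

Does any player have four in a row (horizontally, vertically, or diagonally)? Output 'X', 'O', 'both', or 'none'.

none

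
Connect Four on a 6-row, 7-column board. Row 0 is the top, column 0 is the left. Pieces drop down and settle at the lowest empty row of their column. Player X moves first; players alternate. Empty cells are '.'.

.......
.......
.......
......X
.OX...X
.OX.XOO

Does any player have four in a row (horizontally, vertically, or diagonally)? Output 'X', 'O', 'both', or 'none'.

none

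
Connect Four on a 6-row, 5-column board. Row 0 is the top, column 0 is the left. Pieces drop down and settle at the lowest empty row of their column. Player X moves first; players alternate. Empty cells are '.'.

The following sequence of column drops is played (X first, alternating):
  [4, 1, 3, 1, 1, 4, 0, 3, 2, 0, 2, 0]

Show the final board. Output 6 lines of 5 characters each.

Move 1: X drops in col 4, lands at row 5
Move 2: O drops in col 1, lands at row 5
Move 3: X drops in col 3, lands at row 5
Move 4: O drops in col 1, lands at row 4
Move 5: X drops in col 1, lands at row 3
Move 6: O drops in col 4, lands at row 4
Move 7: X drops in col 0, lands at row 5
Move 8: O drops in col 3, lands at row 4
Move 9: X drops in col 2, lands at row 5
Move 10: O drops in col 0, lands at row 4
Move 11: X drops in col 2, lands at row 4
Move 12: O drops in col 0, lands at row 3

Answer: .....
.....
.....
OX...
OOXOO
XOXXX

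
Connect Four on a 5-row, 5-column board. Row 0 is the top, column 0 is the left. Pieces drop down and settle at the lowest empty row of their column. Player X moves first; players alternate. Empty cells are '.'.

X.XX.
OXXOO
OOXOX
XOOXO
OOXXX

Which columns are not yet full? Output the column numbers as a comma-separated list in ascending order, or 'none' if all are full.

col 0: top cell = 'X' → FULL
col 1: top cell = '.' → open
col 2: top cell = 'X' → FULL
col 3: top cell = 'X' → FULL
col 4: top cell = '.' → open

Answer: 1,4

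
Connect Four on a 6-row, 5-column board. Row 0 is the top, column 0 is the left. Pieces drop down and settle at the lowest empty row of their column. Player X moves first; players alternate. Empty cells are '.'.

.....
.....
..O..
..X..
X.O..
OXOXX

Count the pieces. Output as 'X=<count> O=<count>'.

X=5 O=4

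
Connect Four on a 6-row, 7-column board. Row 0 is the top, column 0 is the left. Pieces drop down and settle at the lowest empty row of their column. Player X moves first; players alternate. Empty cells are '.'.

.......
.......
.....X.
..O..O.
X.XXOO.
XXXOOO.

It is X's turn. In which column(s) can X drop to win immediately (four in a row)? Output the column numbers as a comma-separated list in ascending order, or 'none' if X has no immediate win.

Answer: 1,4

Derivation:
col 0: drop X → no win
col 1: drop X → WIN!
col 2: drop X → no win
col 3: drop X → no win
col 4: drop X → WIN!
col 5: drop X → no win
col 6: drop X → no win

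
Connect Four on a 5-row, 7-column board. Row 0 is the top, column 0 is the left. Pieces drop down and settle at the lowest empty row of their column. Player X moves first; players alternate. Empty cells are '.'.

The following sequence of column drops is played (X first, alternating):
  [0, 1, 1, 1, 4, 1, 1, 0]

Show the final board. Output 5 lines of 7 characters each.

Answer: .X.....
.O.....
.O.....
OX.....
XO..X..

Derivation:
Move 1: X drops in col 0, lands at row 4
Move 2: O drops in col 1, lands at row 4
Move 3: X drops in col 1, lands at row 3
Move 4: O drops in col 1, lands at row 2
Move 5: X drops in col 4, lands at row 4
Move 6: O drops in col 1, lands at row 1
Move 7: X drops in col 1, lands at row 0
Move 8: O drops in col 0, lands at row 3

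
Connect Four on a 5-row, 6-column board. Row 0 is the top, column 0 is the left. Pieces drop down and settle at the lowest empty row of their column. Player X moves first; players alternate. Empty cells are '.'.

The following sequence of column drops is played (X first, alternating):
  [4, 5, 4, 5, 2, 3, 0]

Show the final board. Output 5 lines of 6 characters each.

Answer: ......
......
......
....XO
X.XOXO

Derivation:
Move 1: X drops in col 4, lands at row 4
Move 2: O drops in col 5, lands at row 4
Move 3: X drops in col 4, lands at row 3
Move 4: O drops in col 5, lands at row 3
Move 5: X drops in col 2, lands at row 4
Move 6: O drops in col 3, lands at row 4
Move 7: X drops in col 0, lands at row 4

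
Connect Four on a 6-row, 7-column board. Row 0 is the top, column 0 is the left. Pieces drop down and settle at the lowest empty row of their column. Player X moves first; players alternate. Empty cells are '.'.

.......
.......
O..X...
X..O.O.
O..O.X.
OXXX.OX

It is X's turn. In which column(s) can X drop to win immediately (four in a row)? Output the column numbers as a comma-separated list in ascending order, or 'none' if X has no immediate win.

Answer: 4

Derivation:
col 0: drop X → no win
col 1: drop X → no win
col 2: drop X → no win
col 3: drop X → no win
col 4: drop X → WIN!
col 5: drop X → no win
col 6: drop X → no win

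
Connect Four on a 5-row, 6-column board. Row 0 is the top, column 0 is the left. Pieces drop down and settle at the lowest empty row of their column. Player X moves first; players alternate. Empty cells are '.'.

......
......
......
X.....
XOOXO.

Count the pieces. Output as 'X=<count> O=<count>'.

X=3 O=3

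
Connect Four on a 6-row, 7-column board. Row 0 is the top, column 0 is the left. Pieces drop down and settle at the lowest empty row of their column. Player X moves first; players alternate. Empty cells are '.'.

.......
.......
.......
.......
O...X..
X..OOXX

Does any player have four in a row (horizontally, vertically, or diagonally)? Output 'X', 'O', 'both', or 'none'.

none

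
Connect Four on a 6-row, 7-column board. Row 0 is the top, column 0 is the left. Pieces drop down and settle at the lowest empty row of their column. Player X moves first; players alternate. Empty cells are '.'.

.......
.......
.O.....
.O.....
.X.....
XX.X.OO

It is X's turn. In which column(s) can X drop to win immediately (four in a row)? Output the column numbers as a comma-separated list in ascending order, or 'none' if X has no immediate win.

col 0: drop X → no win
col 1: drop X → no win
col 2: drop X → WIN!
col 3: drop X → no win
col 4: drop X → no win
col 5: drop X → no win
col 6: drop X → no win

Answer: 2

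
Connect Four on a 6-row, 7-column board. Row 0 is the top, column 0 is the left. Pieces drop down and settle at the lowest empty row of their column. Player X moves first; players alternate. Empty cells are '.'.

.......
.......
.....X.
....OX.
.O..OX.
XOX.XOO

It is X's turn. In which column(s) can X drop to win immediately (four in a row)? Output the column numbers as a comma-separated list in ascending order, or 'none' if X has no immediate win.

col 0: drop X → no win
col 1: drop X → no win
col 2: drop X → no win
col 3: drop X → no win
col 4: drop X → no win
col 5: drop X → WIN!
col 6: drop X → no win

Answer: 5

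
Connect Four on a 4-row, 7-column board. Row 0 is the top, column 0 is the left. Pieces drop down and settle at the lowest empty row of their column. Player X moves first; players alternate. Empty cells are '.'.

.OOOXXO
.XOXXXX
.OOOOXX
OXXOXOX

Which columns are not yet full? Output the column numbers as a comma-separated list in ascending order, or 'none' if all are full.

Answer: 0

Derivation:
col 0: top cell = '.' → open
col 1: top cell = 'O' → FULL
col 2: top cell = 'O' → FULL
col 3: top cell = 'O' → FULL
col 4: top cell = 'X' → FULL
col 5: top cell = 'X' → FULL
col 6: top cell = 'O' → FULL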